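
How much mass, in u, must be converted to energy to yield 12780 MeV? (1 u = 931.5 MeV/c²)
m = E/c² = 13.72 u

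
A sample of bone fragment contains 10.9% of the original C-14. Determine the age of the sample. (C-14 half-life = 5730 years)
Age = t½ × log₂(1/ratio) = 18320 years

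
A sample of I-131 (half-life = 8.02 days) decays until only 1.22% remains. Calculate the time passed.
t = t½ × log₂(N₀/N) = 50.98 days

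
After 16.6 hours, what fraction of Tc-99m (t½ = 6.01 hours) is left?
N/N₀ = (1/2)^(t/t½) = 0.1474 = 14.7%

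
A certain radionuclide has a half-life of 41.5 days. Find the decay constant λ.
λ = ln(2)/t½ = 0.0167 day⁻¹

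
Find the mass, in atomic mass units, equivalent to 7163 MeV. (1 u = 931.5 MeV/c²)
m = E/c² = 7.69 u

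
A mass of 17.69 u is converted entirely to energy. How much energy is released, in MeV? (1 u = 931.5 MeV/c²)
E = mc² = 16480 MeV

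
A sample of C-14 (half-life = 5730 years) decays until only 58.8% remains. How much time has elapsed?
t = t½ × log₂(N₀/N) = 4390 years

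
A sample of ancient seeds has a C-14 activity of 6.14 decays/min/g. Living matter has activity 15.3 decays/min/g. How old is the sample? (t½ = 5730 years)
Age = t½ × log₂(A₀/A) = 7548 years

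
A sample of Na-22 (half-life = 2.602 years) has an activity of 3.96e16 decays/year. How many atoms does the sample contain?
N = A/λ = 1.487e17 atoms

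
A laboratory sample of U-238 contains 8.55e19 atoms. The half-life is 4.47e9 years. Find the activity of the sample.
A = λN = 1.326e10 decays/year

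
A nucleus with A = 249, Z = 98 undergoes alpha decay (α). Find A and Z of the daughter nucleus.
Daughter: A = 245, Z = 96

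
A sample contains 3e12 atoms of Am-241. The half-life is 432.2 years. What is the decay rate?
A = λN = 4.811e9 decays/year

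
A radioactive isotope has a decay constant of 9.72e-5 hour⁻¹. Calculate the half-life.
t½ = ln(2)/λ = 7131 hours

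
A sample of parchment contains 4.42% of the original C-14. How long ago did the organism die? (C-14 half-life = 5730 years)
Age = t½ × log₂(1/ratio) = 25780 years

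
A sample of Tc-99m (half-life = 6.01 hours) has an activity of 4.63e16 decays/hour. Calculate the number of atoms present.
N = A/λ = 4.014e17 atoms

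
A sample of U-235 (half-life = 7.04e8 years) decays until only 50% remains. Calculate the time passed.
t = t½ × log₂(N₀/N) = 7.04e8 years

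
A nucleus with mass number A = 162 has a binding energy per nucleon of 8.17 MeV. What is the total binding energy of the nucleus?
B.E. = 8.17 × 162 = 1324 MeV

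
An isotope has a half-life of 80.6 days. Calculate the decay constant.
λ = ln(2)/t½ = 0.0086 day⁻¹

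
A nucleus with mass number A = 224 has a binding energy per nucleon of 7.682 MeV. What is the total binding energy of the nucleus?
B.E. = 7.682 × 224 = 1721 MeV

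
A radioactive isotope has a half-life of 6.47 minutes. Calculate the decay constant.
λ = ln(2)/t½ = 0.1071 minute⁻¹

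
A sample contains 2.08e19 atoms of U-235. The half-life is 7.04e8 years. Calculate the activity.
A = λN = 2.048e10 decays/year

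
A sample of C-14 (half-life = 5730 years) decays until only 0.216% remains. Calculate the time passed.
t = t½ × log₂(N₀/N) = 50740 years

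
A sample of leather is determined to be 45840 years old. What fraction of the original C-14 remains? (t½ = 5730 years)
N/N₀ = (1/2)^(t/t½) = 0.003906 = 0.391%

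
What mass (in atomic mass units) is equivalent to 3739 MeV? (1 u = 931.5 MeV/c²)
m = E/c² = 4.014 u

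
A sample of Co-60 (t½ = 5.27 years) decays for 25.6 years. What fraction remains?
N/N₀ = (1/2)^(t/t½) = 0.03449 = 3.45%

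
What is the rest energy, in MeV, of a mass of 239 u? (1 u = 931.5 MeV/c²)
E = mc² = 2.226e5 MeV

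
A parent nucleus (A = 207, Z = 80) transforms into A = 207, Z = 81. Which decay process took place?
ΔA = 0, ΔZ = +1 ⇒ beta-minus decay (β⁻)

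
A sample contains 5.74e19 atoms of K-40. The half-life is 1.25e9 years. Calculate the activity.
A = λN = 3.183e10 decays/year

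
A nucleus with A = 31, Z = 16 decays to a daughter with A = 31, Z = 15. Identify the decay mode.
ΔA = 0, ΔZ = -1 ⇒ beta-plus decay (β⁺) or electron capture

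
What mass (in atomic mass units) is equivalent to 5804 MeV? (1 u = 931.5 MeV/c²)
m = E/c² = 6.231 u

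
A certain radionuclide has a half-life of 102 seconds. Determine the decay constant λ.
λ = ln(2)/t½ = 0.006796 second⁻¹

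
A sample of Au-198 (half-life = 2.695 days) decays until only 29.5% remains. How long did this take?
t = t½ × log₂(N₀/N) = 4.746 days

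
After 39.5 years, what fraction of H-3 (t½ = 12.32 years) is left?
N/N₀ = (1/2)^(t/t½) = 0.1084 = 10.8%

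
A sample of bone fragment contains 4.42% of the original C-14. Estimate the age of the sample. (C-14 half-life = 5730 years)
Age = t½ × log₂(1/ratio) = 25780 years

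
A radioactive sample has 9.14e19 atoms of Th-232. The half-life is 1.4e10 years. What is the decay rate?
A = λN = 4.525e9 decays/year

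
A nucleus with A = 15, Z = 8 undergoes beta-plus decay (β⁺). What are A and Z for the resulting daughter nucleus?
Daughter: A = 15, Z = 7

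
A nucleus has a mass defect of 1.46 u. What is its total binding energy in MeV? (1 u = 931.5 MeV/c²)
B.E. = Δm × 931.5 = 1360 MeV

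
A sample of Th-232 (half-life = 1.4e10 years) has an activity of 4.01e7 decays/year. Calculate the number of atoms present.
N = A/λ = 8.099e17 atoms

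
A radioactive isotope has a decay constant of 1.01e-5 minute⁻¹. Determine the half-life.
t½ = ln(2)/λ = 68630 minutes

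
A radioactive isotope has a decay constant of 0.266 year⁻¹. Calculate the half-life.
t½ = ln(2)/λ = 2.606 years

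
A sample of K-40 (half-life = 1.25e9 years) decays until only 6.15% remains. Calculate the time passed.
t = t½ × log₂(N₀/N) = 5.029e9 years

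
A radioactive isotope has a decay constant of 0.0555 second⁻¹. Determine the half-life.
t½ = ln(2)/λ = 12.49 seconds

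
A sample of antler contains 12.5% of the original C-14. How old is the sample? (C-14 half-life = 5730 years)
Age = t½ × log₂(1/ratio) = 17190 years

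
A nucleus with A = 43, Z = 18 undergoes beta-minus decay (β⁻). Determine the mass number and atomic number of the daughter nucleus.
Daughter: A = 43, Z = 19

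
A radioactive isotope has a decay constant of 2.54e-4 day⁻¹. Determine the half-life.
t½ = ln(2)/λ = 2729 days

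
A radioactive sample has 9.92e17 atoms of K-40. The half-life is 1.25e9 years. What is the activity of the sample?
A = λN = 5.501e8 decays/year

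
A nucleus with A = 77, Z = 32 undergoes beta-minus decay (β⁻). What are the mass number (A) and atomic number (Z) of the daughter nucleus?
Daughter: A = 77, Z = 33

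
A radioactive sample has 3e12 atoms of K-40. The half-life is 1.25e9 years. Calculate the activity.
A = λN = 1664 decays/year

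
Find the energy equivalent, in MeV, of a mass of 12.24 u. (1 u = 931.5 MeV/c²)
E = mc² = 11400 MeV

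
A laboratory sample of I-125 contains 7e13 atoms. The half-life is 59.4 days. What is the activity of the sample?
A = λN = 8.168e11 decays/day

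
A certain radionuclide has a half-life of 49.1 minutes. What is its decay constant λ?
λ = ln(2)/t½ = 0.01412 minute⁻¹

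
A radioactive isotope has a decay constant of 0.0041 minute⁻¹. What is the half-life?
t½ = ln(2)/λ = 169.1 minutes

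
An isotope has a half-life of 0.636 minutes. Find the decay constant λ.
λ = ln(2)/t½ = 1.09 minute⁻¹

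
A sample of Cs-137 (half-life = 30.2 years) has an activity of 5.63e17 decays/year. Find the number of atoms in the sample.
N = A/λ = 2.453e19 atoms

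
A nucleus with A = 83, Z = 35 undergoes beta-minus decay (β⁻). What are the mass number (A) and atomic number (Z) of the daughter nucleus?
Daughter: A = 83, Z = 36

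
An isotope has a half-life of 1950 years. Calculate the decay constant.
λ = ln(2)/t½ = 3.555e-4 year⁻¹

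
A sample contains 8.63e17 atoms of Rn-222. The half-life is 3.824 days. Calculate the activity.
A = λN = 1.564e17 decays/day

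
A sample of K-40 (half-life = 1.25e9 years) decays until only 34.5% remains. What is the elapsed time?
t = t½ × log₂(N₀/N) = 1.919e9 years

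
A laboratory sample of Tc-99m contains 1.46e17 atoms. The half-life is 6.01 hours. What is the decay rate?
A = λN = 1.684e16 decays/hour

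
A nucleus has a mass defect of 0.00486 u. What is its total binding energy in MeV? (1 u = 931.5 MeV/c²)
B.E. = Δm × 931.5 = 4.527 MeV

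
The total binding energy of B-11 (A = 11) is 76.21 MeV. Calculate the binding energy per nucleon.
B.E./A = 76.21/11 = 6.928 MeV/nucleon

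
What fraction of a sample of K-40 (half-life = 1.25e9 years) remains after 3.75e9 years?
N/N₀ = (1/2)^(t/t½) = 0.125 = 12.5%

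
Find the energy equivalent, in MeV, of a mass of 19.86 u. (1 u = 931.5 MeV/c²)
E = mc² = 18500 MeV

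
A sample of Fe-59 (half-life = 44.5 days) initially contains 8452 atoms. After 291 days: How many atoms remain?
N = N₀(1/2)^(t/t½) = 90.87 atoms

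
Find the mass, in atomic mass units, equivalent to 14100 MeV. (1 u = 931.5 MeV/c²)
m = E/c² = 15.14 u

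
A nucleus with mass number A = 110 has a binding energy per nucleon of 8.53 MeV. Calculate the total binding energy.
B.E. = 8.53 × 110 = 938.3 MeV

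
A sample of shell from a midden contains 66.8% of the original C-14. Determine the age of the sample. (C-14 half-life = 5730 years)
Age = t½ × log₂(1/ratio) = 3335 years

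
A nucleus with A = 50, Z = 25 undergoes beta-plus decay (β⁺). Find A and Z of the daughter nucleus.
Daughter: A = 50, Z = 24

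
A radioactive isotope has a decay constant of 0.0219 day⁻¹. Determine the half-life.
t½ = ln(2)/λ = 31.65 days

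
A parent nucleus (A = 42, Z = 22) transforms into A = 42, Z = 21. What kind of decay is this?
ΔA = 0, ΔZ = -1 ⇒ beta-plus decay (β⁺) or electron capture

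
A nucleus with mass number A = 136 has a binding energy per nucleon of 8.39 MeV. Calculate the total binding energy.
B.E. = 8.39 × 136 = 1141 MeV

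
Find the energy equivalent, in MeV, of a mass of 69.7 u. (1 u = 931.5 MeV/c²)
E = mc² = 64930 MeV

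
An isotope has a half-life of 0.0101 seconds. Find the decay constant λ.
λ = ln(2)/t½ = 68.63 second⁻¹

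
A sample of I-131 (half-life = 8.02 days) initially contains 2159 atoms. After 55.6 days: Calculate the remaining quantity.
N = N₀(1/2)^(t/t½) = 17.67 atoms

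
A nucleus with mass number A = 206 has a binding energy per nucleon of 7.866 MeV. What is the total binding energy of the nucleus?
B.E. = 7.866 × 206 = 1620 MeV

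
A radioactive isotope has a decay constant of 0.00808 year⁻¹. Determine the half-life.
t½ = ln(2)/λ = 85.79 years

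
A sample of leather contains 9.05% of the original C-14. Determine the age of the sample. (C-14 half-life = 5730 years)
Age = t½ × log₂(1/ratio) = 19860 years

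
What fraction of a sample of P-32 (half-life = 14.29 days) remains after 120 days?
N/N₀ = (1/2)^(t/t½) = 0.002966 = 0.297%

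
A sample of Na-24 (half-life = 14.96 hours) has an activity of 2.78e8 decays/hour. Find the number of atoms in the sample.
N = A/λ = 6e9 atoms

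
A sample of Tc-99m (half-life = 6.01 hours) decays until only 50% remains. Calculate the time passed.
t = t½ × log₂(N₀/N) = 6.01 hours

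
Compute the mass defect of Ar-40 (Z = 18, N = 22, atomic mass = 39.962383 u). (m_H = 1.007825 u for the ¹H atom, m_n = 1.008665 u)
Δm = Z·m_H + N·m_n − M = 0.3691 u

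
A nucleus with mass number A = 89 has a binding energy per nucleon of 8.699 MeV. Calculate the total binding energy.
B.E. = 8.699 × 89 = 774.2 MeV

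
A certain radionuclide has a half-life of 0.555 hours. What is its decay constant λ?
λ = ln(2)/t½ = 1.249 hour⁻¹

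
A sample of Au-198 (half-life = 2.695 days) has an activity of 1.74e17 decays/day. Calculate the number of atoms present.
N = A/λ = 6.765e17 atoms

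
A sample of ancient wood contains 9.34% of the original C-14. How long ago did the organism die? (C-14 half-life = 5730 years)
Age = t½ × log₂(1/ratio) = 19600 years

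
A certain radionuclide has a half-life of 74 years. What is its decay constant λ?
λ = ln(2)/t½ = 0.009367 year⁻¹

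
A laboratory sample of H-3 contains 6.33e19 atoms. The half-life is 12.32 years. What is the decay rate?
A = λN = 3.561e18 decays/year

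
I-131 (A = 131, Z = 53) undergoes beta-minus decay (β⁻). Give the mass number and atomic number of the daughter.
Daughter: A = 131, Z = 54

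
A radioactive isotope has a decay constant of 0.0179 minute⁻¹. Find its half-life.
t½ = ln(2)/λ = 38.72 minutes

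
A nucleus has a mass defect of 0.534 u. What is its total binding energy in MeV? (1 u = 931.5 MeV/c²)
B.E. = Δm × 931.5 = 497.4 MeV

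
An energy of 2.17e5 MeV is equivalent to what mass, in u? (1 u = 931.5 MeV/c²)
m = E/c² = 233 u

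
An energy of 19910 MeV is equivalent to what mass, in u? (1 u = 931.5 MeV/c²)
m = E/c² = 21.37 u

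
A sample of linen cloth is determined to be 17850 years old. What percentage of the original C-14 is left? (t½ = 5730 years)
N/N₀ = (1/2)^(t/t½) = 0.1154 = 11.5%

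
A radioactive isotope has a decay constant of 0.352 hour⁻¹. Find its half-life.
t½ = ln(2)/λ = 1.969 hours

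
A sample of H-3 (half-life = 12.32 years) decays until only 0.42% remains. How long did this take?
t = t½ × log₂(N₀/N) = 97.27 years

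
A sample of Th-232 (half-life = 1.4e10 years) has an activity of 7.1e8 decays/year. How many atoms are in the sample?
N = A/λ = 1.434e19 atoms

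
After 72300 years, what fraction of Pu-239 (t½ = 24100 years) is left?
N/N₀ = (1/2)^(t/t½) = 0.125 = 12.5%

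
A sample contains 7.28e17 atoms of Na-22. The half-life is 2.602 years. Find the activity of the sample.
A = λN = 1.939e17 decays/year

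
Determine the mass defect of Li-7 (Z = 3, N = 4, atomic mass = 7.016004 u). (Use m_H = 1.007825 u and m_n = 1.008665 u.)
Δm = Z·m_H + N·m_n − M = 0.04213 u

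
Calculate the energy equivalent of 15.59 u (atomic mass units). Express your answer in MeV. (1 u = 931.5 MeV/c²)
E = mc² = 14520 MeV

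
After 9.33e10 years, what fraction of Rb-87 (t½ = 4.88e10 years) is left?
N/N₀ = (1/2)^(t/t½) = 0.2657 = 26.6%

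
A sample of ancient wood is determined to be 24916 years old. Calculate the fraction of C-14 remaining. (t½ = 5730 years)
N/N₀ = (1/2)^(t/t½) = 0.04909 = 4.91%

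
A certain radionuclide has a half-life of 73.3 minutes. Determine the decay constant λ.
λ = ln(2)/t½ = 0.009456 minute⁻¹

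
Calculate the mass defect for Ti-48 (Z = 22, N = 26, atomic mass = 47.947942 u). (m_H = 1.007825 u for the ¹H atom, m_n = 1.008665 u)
Δm = Z·m_H + N·m_n − M = 0.4495 u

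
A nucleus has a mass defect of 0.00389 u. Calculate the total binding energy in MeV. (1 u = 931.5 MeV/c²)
B.E. = Δm × 931.5 = 3.624 MeV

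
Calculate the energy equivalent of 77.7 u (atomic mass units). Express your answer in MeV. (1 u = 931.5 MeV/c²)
E = mc² = 72380 MeV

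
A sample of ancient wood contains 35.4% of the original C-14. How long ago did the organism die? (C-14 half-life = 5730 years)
Age = t½ × log₂(1/ratio) = 8585 years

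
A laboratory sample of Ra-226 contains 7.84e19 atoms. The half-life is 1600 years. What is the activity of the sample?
A = λN = 3.396e16 decays/year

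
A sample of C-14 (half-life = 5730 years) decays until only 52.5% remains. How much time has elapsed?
t = t½ × log₂(N₀/N) = 5327 years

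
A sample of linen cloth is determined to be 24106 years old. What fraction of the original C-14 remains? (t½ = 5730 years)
N/N₀ = (1/2)^(t/t½) = 0.05415 = 5.41%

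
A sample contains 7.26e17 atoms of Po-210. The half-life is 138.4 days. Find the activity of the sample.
A = λN = 3.636e15 decays/day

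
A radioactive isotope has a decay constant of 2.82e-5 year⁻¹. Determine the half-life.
t½ = ln(2)/λ = 24580 years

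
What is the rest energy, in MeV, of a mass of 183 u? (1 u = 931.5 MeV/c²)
E = mc² = 1.705e5 MeV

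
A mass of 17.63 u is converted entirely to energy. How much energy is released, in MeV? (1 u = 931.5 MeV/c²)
E = mc² = 16420 MeV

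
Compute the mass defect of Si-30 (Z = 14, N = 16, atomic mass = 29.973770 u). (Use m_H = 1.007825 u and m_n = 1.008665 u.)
Δm = Z·m_H + N·m_n − M = 0.2744 u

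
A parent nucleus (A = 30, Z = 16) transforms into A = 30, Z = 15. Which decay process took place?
ΔA = 0, ΔZ = -1 ⇒ beta-plus decay (β⁺) or electron capture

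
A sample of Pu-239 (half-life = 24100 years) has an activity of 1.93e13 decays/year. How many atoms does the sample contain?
N = A/λ = 6.71e17 atoms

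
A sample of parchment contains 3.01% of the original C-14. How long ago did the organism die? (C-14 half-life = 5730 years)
Age = t½ × log₂(1/ratio) = 28960 years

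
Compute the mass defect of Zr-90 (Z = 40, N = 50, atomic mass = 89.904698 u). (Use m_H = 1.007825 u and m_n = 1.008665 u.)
Δm = Z·m_H + N·m_n − M = 0.8416 u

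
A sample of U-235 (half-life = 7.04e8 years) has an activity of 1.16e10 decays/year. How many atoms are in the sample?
N = A/λ = 1.178e19 atoms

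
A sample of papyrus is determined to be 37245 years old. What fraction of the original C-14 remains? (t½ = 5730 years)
N/N₀ = (1/2)^(t/t½) = 0.01105 = 1.1%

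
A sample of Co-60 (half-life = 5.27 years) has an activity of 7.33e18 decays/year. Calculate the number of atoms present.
N = A/λ = 5.573e19 atoms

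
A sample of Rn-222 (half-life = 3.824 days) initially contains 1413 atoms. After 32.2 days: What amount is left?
N = N₀(1/2)^(t/t½) = 4.124 atoms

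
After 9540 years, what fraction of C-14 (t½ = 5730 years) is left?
N/N₀ = (1/2)^(t/t½) = 0.3154 = 31.5%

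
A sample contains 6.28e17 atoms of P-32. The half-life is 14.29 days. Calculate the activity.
A = λN = 3.046e16 decays/day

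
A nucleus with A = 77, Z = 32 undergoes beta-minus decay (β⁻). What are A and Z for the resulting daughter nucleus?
Daughter: A = 77, Z = 33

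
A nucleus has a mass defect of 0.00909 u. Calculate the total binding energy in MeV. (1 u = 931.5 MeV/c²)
B.E. = Δm × 931.5 = 8.467 MeV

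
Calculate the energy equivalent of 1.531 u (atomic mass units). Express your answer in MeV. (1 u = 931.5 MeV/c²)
E = mc² = 1426 MeV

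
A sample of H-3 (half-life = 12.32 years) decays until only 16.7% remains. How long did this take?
t = t½ × log₂(N₀/N) = 31.81 years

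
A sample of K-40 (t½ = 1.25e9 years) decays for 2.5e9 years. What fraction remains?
N/N₀ = (1/2)^(t/t½) = 0.25 = 25%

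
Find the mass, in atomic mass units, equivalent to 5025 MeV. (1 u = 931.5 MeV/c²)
m = E/c² = 5.395 u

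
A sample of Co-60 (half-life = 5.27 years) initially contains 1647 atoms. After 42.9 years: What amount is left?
N = N₀(1/2)^(t/t½) = 5.837 atoms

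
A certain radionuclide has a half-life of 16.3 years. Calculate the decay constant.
λ = ln(2)/t½ = 0.04252 year⁻¹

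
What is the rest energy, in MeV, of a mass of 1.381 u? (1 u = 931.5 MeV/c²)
E = mc² = 1286 MeV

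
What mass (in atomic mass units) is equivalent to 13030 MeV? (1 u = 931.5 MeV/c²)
m = E/c² = 13.99 u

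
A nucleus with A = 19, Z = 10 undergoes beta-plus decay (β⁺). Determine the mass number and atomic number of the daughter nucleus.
Daughter: A = 19, Z = 9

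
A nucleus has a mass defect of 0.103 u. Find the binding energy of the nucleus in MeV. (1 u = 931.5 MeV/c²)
B.E. = Δm × 931.5 = 95.94 MeV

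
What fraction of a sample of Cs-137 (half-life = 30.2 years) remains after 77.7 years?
N/N₀ = (1/2)^(t/t½) = 0.1681 = 16.8%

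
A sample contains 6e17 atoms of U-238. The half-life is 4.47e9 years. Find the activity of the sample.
A = λN = 9.304e7 decays/year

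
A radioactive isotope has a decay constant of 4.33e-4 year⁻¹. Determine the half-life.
t½ = ln(2)/λ = 1601 years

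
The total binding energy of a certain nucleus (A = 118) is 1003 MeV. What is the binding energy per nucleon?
B.E./A = 1003/118 = 8.5 MeV/nucleon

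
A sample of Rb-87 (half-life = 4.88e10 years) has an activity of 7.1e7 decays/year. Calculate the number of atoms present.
N = A/λ = 4.999e18 atoms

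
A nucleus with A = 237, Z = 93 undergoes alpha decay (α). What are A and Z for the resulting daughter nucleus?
Daughter: A = 233, Z = 91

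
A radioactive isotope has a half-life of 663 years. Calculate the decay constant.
λ = ln(2)/t½ = 0.001045 year⁻¹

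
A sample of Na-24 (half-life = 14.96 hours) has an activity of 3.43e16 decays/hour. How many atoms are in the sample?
N = A/λ = 7.403e17 atoms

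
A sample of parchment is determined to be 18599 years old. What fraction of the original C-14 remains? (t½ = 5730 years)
N/N₀ = (1/2)^(t/t½) = 0.1054 = 10.5%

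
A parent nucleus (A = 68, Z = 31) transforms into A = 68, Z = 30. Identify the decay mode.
ΔA = 0, ΔZ = -1 ⇒ beta-plus decay (β⁺) or electron capture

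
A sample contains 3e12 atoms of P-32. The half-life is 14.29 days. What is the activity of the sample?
A = λN = 1.455e11 decays/day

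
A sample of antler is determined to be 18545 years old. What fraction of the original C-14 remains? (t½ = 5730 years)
N/N₀ = (1/2)^(t/t½) = 0.1061 = 10.6%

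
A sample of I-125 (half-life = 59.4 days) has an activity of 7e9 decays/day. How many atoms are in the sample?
N = A/λ = 5.999e11 atoms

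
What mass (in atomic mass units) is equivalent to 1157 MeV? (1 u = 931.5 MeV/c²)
m = E/c² = 1.242 u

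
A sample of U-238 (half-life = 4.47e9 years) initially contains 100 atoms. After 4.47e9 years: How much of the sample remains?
N = N₀(1/2)^(t/t½) = 50 atoms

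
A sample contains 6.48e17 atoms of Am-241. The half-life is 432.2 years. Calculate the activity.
A = λN = 1.039e15 decays/year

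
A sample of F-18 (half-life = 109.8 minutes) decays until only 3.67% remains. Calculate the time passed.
t = t½ × log₂(N₀/N) = 523.5 minutes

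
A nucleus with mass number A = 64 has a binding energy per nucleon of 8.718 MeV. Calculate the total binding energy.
B.E. = 8.718 × 64 = 558 MeV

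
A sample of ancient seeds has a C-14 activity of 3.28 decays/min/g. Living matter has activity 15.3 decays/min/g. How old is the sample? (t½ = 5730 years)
Age = t½ × log₂(A₀/A) = 12730 years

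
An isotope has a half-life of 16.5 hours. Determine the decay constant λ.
λ = ln(2)/t½ = 0.04201 hour⁻¹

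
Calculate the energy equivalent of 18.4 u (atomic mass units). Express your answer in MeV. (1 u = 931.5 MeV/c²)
E = mc² = 17140 MeV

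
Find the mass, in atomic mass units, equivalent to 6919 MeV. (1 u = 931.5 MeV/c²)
m = E/c² = 7.428 u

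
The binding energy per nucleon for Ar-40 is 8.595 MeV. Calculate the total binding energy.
B.E. = 8.595 × 40 = 343.8 MeV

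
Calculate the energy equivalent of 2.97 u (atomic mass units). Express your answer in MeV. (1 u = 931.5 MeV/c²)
E = mc² = 2767 MeV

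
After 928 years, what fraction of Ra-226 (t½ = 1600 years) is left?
N/N₀ = (1/2)^(t/t½) = 0.669 = 66.9%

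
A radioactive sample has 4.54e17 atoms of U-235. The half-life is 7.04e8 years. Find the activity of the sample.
A = λN = 4.47e8 decays/year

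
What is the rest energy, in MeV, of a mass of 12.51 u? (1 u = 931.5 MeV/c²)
E = mc² = 11650 MeV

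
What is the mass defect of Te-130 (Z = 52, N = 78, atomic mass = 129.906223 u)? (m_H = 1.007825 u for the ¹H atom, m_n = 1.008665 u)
Δm = Z·m_H + N·m_n − M = 1.177 u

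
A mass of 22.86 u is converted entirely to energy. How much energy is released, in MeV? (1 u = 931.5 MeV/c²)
E = mc² = 21290 MeV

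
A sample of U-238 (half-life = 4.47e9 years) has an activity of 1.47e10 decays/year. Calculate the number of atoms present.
N = A/λ = 9.48e19 atoms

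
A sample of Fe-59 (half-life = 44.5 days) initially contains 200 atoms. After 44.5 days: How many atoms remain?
N = N₀(1/2)^(t/t½) = 100 atoms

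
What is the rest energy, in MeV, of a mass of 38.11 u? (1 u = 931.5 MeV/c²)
E = mc² = 35500 MeV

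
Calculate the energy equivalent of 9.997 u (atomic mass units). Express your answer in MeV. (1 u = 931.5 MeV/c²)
E = mc² = 9312 MeV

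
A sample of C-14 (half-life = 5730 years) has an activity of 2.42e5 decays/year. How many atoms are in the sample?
N = A/λ = 2.001e9 atoms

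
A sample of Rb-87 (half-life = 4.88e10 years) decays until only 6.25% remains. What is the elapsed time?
t = t½ × log₂(N₀/N) = 1.952e11 years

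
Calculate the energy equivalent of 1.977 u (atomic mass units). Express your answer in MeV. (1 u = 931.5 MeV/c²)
E = mc² = 1842 MeV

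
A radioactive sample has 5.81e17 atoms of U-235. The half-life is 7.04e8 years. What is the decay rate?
A = λN = 5.72e8 decays/year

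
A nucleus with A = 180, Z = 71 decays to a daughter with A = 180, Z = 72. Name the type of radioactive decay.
ΔA = 0, ΔZ = +1 ⇒ beta-minus decay (β⁻)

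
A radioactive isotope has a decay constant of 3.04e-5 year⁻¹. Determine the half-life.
t½ = ln(2)/λ = 22800 years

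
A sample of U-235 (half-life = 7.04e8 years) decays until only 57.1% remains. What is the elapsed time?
t = t½ × log₂(N₀/N) = 5.691e8 years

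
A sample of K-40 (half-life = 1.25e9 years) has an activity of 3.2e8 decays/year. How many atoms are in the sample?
N = A/λ = 5.771e17 atoms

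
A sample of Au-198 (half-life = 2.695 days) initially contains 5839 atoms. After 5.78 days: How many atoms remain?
N = N₀(1/2)^(t/t½) = 1320 atoms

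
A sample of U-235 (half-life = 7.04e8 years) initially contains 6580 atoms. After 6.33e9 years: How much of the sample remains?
N = N₀(1/2)^(t/t½) = 12.93 atoms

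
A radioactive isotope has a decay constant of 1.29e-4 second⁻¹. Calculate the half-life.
t½ = ln(2)/λ = 5373 seconds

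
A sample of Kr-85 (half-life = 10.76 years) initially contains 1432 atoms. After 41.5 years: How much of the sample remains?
N = N₀(1/2)^(t/t½) = 98.83 atoms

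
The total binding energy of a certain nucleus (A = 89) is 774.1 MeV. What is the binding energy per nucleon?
B.E./A = 774.1/89 = 8.698 MeV/nucleon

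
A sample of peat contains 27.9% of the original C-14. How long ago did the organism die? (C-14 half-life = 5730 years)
Age = t½ × log₂(1/ratio) = 10550 years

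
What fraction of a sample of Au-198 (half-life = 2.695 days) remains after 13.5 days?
N/N₀ = (1/2)^(t/t½) = 0.03105 = 3.1%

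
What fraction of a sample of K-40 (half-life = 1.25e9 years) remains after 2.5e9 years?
N/N₀ = (1/2)^(t/t½) = 0.25 = 25%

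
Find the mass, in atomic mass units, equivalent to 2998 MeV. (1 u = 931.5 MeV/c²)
m = E/c² = 3.218 u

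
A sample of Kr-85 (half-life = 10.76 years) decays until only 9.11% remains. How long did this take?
t = t½ × log₂(N₀/N) = 37.19 years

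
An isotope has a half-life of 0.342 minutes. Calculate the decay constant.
λ = ln(2)/t½ = 2.027 minute⁻¹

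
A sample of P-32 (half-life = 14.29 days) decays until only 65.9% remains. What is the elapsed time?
t = t½ × log₂(N₀/N) = 8.598 days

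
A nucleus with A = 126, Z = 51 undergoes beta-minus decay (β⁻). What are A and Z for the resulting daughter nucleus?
Daughter: A = 126, Z = 52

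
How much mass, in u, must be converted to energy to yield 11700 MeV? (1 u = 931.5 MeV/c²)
m = E/c² = 12.56 u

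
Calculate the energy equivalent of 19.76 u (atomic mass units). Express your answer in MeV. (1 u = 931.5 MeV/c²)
E = mc² = 18410 MeV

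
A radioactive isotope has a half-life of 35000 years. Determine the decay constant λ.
λ = ln(2)/t½ = 1.98e-5 year⁻¹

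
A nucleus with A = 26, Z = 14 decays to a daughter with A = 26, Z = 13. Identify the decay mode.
ΔA = 0, ΔZ = -1 ⇒ beta-plus decay (β⁺) or electron capture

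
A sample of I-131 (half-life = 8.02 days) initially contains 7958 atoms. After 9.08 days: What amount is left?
N = N₀(1/2)^(t/t½) = 3631 atoms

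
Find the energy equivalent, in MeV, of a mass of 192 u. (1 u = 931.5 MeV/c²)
E = mc² = 1.788e5 MeV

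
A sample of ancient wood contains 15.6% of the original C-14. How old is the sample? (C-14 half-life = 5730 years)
Age = t½ × log₂(1/ratio) = 15360 years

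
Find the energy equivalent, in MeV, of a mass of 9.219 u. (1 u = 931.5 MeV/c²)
E = mc² = 8587 MeV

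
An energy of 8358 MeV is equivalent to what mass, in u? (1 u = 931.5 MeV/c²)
m = E/c² = 8.973 u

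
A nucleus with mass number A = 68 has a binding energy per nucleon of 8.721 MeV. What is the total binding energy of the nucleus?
B.E. = 8.721 × 68 = 593 MeV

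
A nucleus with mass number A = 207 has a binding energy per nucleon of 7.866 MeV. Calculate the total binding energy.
B.E. = 7.866 × 207 = 1628 MeV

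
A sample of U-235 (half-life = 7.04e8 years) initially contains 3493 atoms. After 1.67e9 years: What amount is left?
N = N₀(1/2)^(t/t½) = 674.7 atoms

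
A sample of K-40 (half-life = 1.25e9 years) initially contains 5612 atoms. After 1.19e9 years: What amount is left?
N = N₀(1/2)^(t/t½) = 2901 atoms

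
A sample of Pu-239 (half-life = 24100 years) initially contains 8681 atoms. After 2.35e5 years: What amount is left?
N = N₀(1/2)^(t/t½) = 10.07 atoms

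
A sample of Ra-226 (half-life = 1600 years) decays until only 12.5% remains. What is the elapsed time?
t = t½ × log₂(N₀/N) = 4800 years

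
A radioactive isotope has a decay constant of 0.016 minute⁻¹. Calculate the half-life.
t½ = ln(2)/λ = 43.32 minutes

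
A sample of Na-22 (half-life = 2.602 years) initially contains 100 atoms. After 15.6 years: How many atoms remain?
N = N₀(1/2)^(t/t½) = 1.568 atoms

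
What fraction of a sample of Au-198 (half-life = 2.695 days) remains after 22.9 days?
N/N₀ = (1/2)^(t/t½) = 0.002767 = 0.277%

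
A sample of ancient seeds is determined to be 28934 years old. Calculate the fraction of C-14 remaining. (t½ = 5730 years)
N/N₀ = (1/2)^(t/t½) = 0.03019 = 3.02%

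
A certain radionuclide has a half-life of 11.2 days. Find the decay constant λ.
λ = ln(2)/t½ = 0.06189 day⁻¹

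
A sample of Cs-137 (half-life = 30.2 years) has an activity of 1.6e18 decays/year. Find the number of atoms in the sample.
N = A/λ = 6.971e19 atoms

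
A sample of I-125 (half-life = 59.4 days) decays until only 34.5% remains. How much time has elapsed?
t = t½ × log₂(N₀/N) = 91.2 days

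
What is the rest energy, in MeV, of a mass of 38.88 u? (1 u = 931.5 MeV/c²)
E = mc² = 36220 MeV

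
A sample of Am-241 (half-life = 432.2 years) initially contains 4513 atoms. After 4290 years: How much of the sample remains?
N = N₀(1/2)^(t/t½) = 4.639 atoms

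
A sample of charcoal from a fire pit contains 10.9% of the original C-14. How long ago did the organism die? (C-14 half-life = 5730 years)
Age = t½ × log₂(1/ratio) = 18320 years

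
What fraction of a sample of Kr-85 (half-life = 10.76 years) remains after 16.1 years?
N/N₀ = (1/2)^(t/t½) = 0.3545 = 35.4%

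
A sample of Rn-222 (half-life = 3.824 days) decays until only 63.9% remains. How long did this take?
t = t½ × log₂(N₀/N) = 2.471 days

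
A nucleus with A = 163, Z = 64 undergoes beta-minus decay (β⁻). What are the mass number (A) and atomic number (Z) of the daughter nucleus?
Daughter: A = 163, Z = 65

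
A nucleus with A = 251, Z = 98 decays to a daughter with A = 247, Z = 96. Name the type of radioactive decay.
ΔA = -4, ΔZ = -2 ⇒ alpha decay (α)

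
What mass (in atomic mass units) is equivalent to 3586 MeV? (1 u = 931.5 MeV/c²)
m = E/c² = 3.85 u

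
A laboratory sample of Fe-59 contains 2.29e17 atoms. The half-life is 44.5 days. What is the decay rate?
A = λN = 3.567e15 decays/day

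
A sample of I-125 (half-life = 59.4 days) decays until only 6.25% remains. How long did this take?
t = t½ × log₂(N₀/N) = 237.6 days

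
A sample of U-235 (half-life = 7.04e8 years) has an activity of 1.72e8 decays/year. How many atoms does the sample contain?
N = A/λ = 1.747e17 atoms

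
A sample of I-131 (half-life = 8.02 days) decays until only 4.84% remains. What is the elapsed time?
t = t½ × log₂(N₀/N) = 35.04 days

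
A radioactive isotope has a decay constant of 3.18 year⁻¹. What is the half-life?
t½ = ln(2)/λ = 0.218 years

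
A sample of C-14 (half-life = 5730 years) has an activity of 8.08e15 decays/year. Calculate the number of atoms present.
N = A/λ = 6.679e19 atoms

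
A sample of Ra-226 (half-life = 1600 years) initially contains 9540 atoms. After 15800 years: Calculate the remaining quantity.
N = N₀(1/2)^(t/t½) = 10.16 atoms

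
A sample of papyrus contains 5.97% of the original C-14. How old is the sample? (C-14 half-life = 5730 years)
Age = t½ × log₂(1/ratio) = 23300 years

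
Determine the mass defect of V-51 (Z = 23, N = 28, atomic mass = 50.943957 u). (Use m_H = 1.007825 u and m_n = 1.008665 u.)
Δm = Z·m_H + N·m_n − M = 0.4786 u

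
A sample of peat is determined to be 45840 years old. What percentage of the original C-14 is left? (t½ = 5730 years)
N/N₀ = (1/2)^(t/t½) = 0.003906 = 0.391%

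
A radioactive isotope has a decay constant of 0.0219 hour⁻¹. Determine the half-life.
t½ = ln(2)/λ = 31.65 hours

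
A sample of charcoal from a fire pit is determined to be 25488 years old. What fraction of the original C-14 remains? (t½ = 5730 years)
N/N₀ = (1/2)^(t/t½) = 0.04581 = 4.58%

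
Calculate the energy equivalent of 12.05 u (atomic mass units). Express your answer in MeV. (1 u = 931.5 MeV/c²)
E = mc² = 11220 MeV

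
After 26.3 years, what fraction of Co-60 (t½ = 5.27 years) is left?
N/N₀ = (1/2)^(t/t½) = 0.03146 = 3.15%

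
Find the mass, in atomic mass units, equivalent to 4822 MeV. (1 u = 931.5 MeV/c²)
m = E/c² = 5.177 u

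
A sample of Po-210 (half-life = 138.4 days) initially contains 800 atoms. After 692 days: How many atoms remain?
N = N₀(1/2)^(t/t½) = 25 atoms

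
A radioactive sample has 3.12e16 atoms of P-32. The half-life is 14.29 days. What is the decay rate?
A = λN = 1.513e15 decays/day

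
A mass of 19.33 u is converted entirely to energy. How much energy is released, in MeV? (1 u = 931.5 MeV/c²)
E = mc² = 18010 MeV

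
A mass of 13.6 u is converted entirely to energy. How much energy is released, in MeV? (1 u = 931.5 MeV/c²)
E = mc² = 12670 MeV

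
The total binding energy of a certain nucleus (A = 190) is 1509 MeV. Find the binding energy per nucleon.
B.E./A = 1509/190 = 7.942 MeV/nucleon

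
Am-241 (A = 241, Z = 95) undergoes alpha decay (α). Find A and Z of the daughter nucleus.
Daughter: A = 237, Z = 93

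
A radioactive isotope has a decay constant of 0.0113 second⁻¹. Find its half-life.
t½ = ln(2)/λ = 61.34 seconds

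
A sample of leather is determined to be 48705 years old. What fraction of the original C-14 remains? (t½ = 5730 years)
N/N₀ = (1/2)^(t/t½) = 0.002762 = 0.276%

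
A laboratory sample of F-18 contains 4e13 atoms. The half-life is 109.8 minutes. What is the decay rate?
A = λN = 2.525e11 decays/minute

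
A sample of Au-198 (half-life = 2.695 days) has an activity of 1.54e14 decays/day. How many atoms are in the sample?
N = A/λ = 5.988e14 atoms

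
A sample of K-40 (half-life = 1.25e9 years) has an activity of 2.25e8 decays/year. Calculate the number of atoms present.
N = A/λ = 4.058e17 atoms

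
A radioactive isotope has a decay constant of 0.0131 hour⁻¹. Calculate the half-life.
t½ = ln(2)/λ = 52.91 hours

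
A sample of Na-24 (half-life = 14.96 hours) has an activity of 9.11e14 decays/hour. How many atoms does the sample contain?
N = A/λ = 1.966e16 atoms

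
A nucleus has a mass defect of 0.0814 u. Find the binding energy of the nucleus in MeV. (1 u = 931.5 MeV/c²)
B.E. = Δm × 931.5 = 75.82 MeV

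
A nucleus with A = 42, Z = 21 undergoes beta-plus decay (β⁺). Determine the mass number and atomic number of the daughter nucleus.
Daughter: A = 42, Z = 20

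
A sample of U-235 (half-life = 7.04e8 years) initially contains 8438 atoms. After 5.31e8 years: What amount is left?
N = N₀(1/2)^(t/t½) = 5002 atoms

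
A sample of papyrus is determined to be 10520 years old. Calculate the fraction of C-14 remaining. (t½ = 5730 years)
N/N₀ = (1/2)^(t/t½) = 0.2801 = 28%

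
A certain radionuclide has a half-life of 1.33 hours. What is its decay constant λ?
λ = ln(2)/t½ = 0.5212 hour⁻¹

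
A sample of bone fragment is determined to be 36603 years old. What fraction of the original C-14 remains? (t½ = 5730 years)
N/N₀ = (1/2)^(t/t½) = 0.01194 = 1.19%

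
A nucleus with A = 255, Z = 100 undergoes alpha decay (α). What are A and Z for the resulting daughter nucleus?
Daughter: A = 251, Z = 98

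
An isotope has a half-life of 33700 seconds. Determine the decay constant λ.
λ = ln(2)/t½ = 2.057e-5 second⁻¹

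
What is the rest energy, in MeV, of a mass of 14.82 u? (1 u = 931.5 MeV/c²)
E = mc² = 13800 MeV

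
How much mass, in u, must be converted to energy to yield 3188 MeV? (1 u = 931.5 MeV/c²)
m = E/c² = 3.422 u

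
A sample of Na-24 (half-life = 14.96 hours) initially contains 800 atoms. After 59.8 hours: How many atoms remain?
N = N₀(1/2)^(t/t½) = 50.09 atoms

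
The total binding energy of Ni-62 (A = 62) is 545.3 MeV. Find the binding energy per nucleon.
B.E./A = 545.3/62 = 8.795 MeV/nucleon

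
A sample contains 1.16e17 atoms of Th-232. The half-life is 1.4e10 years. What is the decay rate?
A = λN = 5.743e6 decays/year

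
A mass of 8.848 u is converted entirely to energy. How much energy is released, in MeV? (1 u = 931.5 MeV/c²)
E = mc² = 8242 MeV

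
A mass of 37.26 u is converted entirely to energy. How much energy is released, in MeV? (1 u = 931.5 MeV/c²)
E = mc² = 34710 MeV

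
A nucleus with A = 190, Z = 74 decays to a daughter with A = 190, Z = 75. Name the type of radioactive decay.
ΔA = 0, ΔZ = +1 ⇒ beta-minus decay (β⁻)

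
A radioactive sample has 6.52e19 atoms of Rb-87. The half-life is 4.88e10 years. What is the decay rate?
A = λN = 9.261e8 decays/year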